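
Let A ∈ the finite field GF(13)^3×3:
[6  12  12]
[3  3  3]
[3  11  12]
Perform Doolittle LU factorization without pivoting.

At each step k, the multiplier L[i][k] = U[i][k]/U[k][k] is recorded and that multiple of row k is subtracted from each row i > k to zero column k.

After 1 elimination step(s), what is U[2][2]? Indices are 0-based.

U[2][2] = 6

[col 0] pivot 6
  R1 -= 7*R0 → (0, 10, 10)  (L[1][0] := 7)
  R2 -= 7*R0 → (0, 5, 6)  (L[2][0] := 7)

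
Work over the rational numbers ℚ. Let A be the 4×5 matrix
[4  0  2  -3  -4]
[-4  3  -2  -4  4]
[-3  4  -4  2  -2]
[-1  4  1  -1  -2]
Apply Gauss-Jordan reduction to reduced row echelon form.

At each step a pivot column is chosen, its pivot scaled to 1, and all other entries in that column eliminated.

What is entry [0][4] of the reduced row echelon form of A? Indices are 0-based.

M[0][4] = -590/391

step 1: normalize row 0 (÷4) = (1, 0, 1/2, -3/4, -1)
  row 1: subtract -4×row0 = (0, 3, 0, -7, 0)
  row 2: subtract -3×row0 = (0, 4, -5/2, -1/4, -5)
  row 3: subtract -1×row0 = (0, 4, 3/2, -7/4, -3)
step 2: normalize row 1 (÷3) = (0, 1, 0, -7/3, 0)
  row 2: subtract 4×row1 = (0, 0, -5/2, 109/12, -5)
  row 3: subtract 4×row1 = (0, 0, 3/2, 91/12, -3)
step 3: normalize row 2 (÷-5/2) = (0, 0, 1, -109/30, 2)
  row 0: subtract 1/2×row2 = (1, 0, 0, 16/15, -2)
  row 3: subtract 3/2×row2 = (0, 0, 0, 391/30, -6)
step 4: normalize row 3 (÷391/30) = (0, 0, 0, 1, -180/391)
  row 0: subtract 16/15×row3 = (1, 0, 0, 0, -590/391)
  row 1: subtract -7/3×row3 = (0, 1, 0, 0, -420/391)
  row 2: subtract -109/30×row3 = (0, 0, 1, 0, 128/391)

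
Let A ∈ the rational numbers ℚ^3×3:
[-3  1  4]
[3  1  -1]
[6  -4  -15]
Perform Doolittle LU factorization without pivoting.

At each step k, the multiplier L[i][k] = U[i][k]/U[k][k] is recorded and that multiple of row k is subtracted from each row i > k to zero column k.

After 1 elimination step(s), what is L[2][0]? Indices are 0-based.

L[2][0] = -2

k=0: U[0][0]=-3
  eliminate (1,0): mult=-1, new row 1: (0, 2, 3); set L[1][0]=-1
  eliminate (2,0): mult=-2, new row 2: (0, -2, -7); set L[2][0]=-2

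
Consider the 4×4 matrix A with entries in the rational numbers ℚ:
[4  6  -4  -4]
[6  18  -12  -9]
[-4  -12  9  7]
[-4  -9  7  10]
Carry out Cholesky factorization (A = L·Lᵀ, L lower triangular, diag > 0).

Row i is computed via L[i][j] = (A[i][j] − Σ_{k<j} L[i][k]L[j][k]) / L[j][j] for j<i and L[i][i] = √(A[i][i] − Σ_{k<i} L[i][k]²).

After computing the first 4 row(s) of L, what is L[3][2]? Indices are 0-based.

Step 1: L[0][0] = √(4) = 2.
  L[1][0] = (6) / L[0][0] = 3.
Step 2: L[1][1] = √(9) = 3.
  L[2][0] = (-4) / L[0][0] = -2.
  L[2][1] = (-6) / L[1][1] = -2.
Step 3: L[2][2] = √(1) = 1.
  L[3][0] = (-4) / L[0][0] = -2.
  L[3][1] = (-3) / L[1][1] = -1.
  L[3][2] = (1) / L[2][2] = 1.
Step 4: L[3][3] = √(4) = 2.

L[3][2] = 1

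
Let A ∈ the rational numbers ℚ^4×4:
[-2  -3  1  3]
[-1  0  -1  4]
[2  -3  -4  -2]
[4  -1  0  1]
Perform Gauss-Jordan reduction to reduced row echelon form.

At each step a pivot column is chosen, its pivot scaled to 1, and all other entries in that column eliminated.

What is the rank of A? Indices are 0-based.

rank = 4

[1] R0 /= -2  ⇒  (1, 3/2, -1/2, -3/2)
     R1 -= -1·R0  ⇒  (0, 3/2, -3/2, 5/2)
     R2 -= 2·R0  ⇒  (0, -6, -3, 1)
     R3 -= 4·R0  ⇒  (0, -7, 2, 7)
[2] R1 /= 3/2  ⇒  (0, 1, -1, 5/3)
     R0 -= 3/2·R1  ⇒  (1, 0, 1, -4)
     R2 -= -6·R1  ⇒  (0, 0, -9, 11)
     R3 -= -7·R1  ⇒  (0, 0, -5, 56/3)
[3] R2 /= -9  ⇒  (0, 0, 1, -11/9)
     R0 -= 1·R2  ⇒  (1, 0, 0, -25/9)
     R1 -= -1·R2  ⇒  (0, 1, 0, 4/9)
     R3 -= -5·R2  ⇒  (0, 0, 0, 113/9)
[4] R3 /= 113/9  ⇒  (0, 0, 0, 1)
     R0 -= -25/9·R3  ⇒  (1, 0, 0, 0)
     R1 -= 4/9·R3  ⇒  (0, 1, 0, 0)
     R2 -= -11/9·R3  ⇒  (0, 0, 1, 0)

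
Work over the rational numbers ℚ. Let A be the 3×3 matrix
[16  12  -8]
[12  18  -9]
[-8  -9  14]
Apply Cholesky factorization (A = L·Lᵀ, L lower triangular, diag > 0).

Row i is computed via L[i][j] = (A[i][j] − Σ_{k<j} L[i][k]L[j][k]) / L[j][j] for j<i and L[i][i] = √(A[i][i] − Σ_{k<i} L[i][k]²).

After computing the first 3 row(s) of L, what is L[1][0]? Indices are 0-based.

L[1][0] = 3

Step 1: L[0][0] = √(16) = 4.
  L[1][0] = (12) / L[0][0] = 3.
Step 2: L[1][1] = √(9) = 3.
  L[2][0] = (-8) / L[0][0] = -2.
  L[2][1] = (-3) / L[1][1] = -1.
Step 3: L[2][2] = √(9) = 3.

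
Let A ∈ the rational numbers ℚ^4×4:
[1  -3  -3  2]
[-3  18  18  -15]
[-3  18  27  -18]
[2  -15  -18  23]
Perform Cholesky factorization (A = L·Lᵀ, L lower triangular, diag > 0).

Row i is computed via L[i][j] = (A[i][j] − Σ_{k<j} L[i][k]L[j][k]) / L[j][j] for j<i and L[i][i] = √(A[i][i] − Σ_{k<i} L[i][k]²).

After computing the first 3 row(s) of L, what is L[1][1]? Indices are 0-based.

Step 1: L[0][0] = √(1) = 1.
  L[1][0] = (-3) / L[0][0] = -3.
Step 2: L[1][1] = √(9) = 3.
  L[2][0] = (-3) / L[0][0] = -3.
  L[2][1] = (9) / L[1][1] = 3.
Step 3: L[2][2] = √(9) = 3.

L[1][1] = 3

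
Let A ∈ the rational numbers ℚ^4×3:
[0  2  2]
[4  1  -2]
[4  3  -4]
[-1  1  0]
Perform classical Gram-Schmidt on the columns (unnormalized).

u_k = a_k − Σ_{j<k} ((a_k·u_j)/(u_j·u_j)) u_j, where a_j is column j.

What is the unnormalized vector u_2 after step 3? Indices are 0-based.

Step 1: u_0 = a_0 = (0, 4, 4, -1).
Step 2: u_1 = a_1 − (5/11)·u_0 = (2, -9/11, 13/11, 16/11).
Step 3: u_2 = a_2 − (-8/11)·u_0 − (1/9)·u_1 = (16/9, 1, -11/9, -8/9).

u_2 = (16/9, 1, -11/9, -8/9)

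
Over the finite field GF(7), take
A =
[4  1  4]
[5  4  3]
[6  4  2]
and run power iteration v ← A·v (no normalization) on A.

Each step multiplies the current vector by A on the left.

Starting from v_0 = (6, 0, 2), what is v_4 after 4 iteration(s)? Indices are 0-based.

v_4 = (1, 5, 2)

v_0 = (6, 0, 2).
v_1 = A·v_0 = (4, 1, 5).
v_2 = A·v_1 = (2, 4, 3).
v_3 = A·v_2 = (3, 0, 6).
v_4 = A·v_3 = (1, 5, 2).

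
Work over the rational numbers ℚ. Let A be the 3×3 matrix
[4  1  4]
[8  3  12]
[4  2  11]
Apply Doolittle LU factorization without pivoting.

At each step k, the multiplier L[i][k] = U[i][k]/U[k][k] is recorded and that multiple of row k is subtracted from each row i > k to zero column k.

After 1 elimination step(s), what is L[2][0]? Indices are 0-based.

k=0: U[0][0]=4
  eliminate (1,0): mult=2, new row 1: (0, 1, 4); set L[1][0]=2
  eliminate (2,0): mult=1, new row 2: (0, 1, 7); set L[2][0]=1

L[2][0] = 1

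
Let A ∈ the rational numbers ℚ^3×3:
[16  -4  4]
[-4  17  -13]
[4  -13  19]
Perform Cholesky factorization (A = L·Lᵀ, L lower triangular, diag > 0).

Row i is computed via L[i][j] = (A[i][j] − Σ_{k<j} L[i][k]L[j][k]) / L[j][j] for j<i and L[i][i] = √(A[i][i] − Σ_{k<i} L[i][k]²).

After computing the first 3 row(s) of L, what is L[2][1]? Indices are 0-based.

Step 1: L[0][0] = √(16) = 4.
  L[1][0] = (-4) / L[0][0] = -1.
Step 2: L[1][1] = √(16) = 4.
  L[2][0] = (4) / L[0][0] = 1.
  L[2][1] = (-12) / L[1][1] = -3.
Step 3: L[2][2] = √(9) = 3.

L[2][1] = -3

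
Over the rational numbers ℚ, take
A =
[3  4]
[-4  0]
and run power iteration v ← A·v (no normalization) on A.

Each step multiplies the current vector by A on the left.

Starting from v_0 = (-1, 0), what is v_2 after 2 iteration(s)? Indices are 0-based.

v_0 = (-1, 0).
v_1 = A·v_0 = (-3, 4).
v_2 = A·v_1 = (7, 12).

v_2 = (7, 12)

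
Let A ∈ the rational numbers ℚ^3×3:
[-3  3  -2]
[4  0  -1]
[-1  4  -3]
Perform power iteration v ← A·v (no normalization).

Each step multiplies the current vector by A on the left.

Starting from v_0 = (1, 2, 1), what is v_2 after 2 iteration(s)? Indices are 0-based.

v_0 = (1, 2, 1).
v_1 = A·v_0 = (1, 3, 4).
v_2 = A·v_1 = (-2, 0, -1).

v_2 = (-2, 0, -1)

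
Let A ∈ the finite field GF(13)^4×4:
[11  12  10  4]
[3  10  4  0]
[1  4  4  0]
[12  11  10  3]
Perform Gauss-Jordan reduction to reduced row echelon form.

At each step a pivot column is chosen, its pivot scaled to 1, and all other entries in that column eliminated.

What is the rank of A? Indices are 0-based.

[1] R0 /= 11  ⇒  (1, 7, 8, 11)
     R1 -= 3·R0  ⇒  (0, 2, 6, 6)
     R2 -= 1·R0  ⇒  (0, 10, 9, 2)
     R3 -= 12·R0  ⇒  (0, 5, 5, 1)
[2] R1 /= 2  ⇒  (0, 1, 3, 3)
     R0 -= 7·R1  ⇒  (1, 0, 0, 3)
     R2 -= 10·R1  ⇒  (0, 0, 5, 11)
     R3 -= 5·R1  ⇒  (0, 0, 3, 12)
[3] R2 /= 5  ⇒  (0, 0, 1, 10)
     R1 -= 3·R2  ⇒  (0, 1, 0, 12)
     R3 -= 3·R2  ⇒  (0, 0, 0, 8)
[4] R3 /= 8  ⇒  (0, 0, 0, 1)
     R0 -= 3·R3  ⇒  (1, 0, 0, 0)
     R1 -= 12·R3  ⇒  (0, 1, 0, 0)
     R2 -= 10·R3  ⇒  (0, 0, 1, 0)

rank = 4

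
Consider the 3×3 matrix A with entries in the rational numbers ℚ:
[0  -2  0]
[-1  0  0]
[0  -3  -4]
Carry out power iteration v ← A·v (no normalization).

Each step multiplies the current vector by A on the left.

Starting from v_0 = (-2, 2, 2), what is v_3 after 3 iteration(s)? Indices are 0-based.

v_3 = (-8, 4, -212)

v_0 = (-2, 2, 2).
v_1 = A·v_0 = (-4, 2, -14).
v_2 = A·v_1 = (-4, 4, 50).
v_3 = A·v_2 = (-8, 4, -212).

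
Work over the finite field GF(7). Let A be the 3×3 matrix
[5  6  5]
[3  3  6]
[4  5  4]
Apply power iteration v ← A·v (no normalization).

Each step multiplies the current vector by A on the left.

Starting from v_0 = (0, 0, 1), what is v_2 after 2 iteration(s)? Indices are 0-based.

v_0 = (0, 0, 1).
v_1 = A·v_0 = (5, 6, 4).
v_2 = A·v_1 = (4, 1, 3).

v_2 = (4, 1, 3)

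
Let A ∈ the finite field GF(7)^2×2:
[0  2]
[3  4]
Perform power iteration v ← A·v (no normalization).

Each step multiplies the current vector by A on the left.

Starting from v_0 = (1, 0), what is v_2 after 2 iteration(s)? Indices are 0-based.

v_0 = (1, 0).
v_1 = A·v_0 = (0, 3).
v_2 = A·v_1 = (6, 5).

v_2 = (6, 5)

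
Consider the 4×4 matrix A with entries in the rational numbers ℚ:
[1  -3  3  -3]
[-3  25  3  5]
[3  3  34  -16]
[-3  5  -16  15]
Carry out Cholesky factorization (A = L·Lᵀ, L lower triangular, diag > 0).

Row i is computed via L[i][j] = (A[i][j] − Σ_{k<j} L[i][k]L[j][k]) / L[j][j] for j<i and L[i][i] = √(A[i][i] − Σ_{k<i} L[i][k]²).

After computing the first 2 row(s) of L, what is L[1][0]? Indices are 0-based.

Step 1: L[0][0] = √(1) = 1.
  L[1][0] = (-3) / L[0][0] = -3.
Step 2: L[1][1] = √(16) = 4.

L[1][0] = -3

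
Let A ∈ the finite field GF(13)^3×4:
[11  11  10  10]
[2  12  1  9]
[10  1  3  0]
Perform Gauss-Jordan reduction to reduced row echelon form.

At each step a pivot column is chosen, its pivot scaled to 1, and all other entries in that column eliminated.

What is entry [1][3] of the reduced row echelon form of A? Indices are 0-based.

step 1: normalize row 0 (÷11) = (1, 1, 8, 8)
  row 1: subtract 2×row0 = (0, 10, 11, 6)
  row 2: subtract 10×row0 = (0, 4, 1, 11)
step 2: normalize row 1 (÷10) = (0, 1, 5, 11)
  row 0: subtract 1×row1 = (1, 0, 3, 10)
  row 2: subtract 4×row1 = (0, 0, 7, 6)
step 3: normalize row 2 (÷7) = (0, 0, 1, 12)
  row 0: subtract 3×row2 = (1, 0, 0, 0)
  row 1: subtract 5×row2 = (0, 1, 0, 3)

M[1][3] = 3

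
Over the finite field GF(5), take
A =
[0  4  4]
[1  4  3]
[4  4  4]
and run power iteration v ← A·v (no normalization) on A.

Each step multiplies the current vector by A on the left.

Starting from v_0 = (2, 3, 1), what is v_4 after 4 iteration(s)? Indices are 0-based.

v_0 = (2, 3, 1).
v_1 = A·v_0 = (1, 2, 4).
v_2 = A·v_1 = (4, 1, 3).
v_3 = A·v_2 = (1, 2, 2).
v_4 = A·v_3 = (1, 0, 0).

v_4 = (1, 0, 0)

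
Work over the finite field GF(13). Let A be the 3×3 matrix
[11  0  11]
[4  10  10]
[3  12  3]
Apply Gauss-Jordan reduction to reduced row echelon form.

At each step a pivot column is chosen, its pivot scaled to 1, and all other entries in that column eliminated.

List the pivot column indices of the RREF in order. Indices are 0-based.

pivot(0,0)=11: scale R0 → (1, 0, 1)
  clear (1,0): R1 −= (4)R0 → (0, 10, 6)
  clear (2,0): R2 −= (3)R0 → (0, 12, 0)
pivot(1,1)=10: scale R1 → (0, 1, 11)
  clear (2,1): R2 −= (12)R1 → (0, 0, 11)
pivot(2,2)=11: scale R2 → (0, 0, 1)
  clear (0,2): R0 −= (1)R2 → (1, 0, 0)
  clear (1,2): R1 −= (11)R2 → (0, 1, 0)

pivot columns: 0, 1, 2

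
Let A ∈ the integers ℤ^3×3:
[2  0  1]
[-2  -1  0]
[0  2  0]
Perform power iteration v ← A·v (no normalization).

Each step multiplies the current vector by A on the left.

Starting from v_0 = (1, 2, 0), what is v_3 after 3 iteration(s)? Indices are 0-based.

v_0 = (1, 2, 0).
v_1 = A·v_0 = (2, -4, 4).
v_2 = A·v_1 = (8, 0, -8).
v_3 = A·v_2 = (8, -16, 0).

v_3 = (8, -16, 0)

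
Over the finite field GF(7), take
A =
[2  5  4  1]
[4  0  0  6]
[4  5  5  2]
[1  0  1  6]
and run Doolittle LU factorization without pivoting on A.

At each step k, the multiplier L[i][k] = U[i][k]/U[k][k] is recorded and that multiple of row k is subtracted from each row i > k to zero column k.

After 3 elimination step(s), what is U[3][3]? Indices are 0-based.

U[3][3] = 3

Step 1: pivot at (0,0) is 2.
  row1 ← row1 − (2)·row0  ⇒  L[1][0]=2, U row1=(0, 4, 6, 4)
  row2 ← row2 − (2)·row0  ⇒  L[2][0]=2, U row2=(0, 2, 4, 0)
  row3 ← row3 − (4)·row0  ⇒  L[3][0]=4, U row3=(0, 1, 6, 2)
Step 2: pivot at (1,1) is 4.
  row2 ← row2 − (4)·row1  ⇒  L[2][1]=4, U row2=(0, 0, 1, 5)
  row3 ← row3 − (2)·row1  ⇒  L[3][1]=2, U row3=(0, 0, 1, 1)
Step 3: pivot at (2,2) is 1.
  row3 ← row3 − (1)·row2  ⇒  L[3][2]=1, U row3=(0, 0, 0, 3)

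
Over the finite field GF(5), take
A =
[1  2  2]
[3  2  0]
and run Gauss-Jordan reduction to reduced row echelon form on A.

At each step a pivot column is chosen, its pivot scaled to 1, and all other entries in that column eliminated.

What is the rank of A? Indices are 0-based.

rank = 2

step 1: normalize row 0 (÷1) = (1, 2, 2)
  row 1: subtract 3×row0 = (0, 1, 4)
step 2: normalize row 1 (÷1) = (0, 1, 4)
  row 0: subtract 2×row1 = (1, 0, 4)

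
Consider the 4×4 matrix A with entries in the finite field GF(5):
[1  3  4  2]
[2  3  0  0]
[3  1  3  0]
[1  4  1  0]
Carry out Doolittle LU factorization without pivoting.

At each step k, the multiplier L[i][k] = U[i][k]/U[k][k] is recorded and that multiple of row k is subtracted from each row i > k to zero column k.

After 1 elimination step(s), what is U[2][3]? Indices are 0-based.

U[2][3] = 4

[col 0] pivot 1
  R1 -= 2*R0 → (0, 2, 2, 1)  (L[1][0] := 2)
  R2 -= 3*R0 → (0, 2, 1, 4)  (L[2][0] := 3)
  R3 -= 1*R0 → (0, 1, 2, 3)  (L[3][0] := 1)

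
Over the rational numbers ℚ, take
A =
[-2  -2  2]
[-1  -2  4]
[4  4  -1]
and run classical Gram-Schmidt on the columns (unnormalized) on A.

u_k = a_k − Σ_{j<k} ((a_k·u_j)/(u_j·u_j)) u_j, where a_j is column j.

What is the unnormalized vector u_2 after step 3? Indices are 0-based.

u_2 = (6/5, 0, 3/5)

Step 1: u_0 = a_0 = (-2, -1, 4).
Step 2: u_1 = a_1 − (22/21)·u_0 = (2/21, -20/21, -4/21).
Step 3: u_2 = a_2 − (-4/7)·u_0 − (-18/5)·u_1 = (6/5, 0, 3/5).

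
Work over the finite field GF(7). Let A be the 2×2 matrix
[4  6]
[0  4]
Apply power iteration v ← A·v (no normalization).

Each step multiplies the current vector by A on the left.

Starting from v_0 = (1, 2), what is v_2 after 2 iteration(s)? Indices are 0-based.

v_2 = (0, 4)

v_0 = (1, 2).
v_1 = A·v_0 = (2, 1).
v_2 = A·v_1 = (0, 4).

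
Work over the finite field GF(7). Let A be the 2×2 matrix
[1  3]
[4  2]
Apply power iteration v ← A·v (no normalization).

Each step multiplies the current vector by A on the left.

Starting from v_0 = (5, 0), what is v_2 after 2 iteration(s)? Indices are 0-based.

v_0 = (5, 0).
v_1 = A·v_0 = (5, 6).
v_2 = A·v_1 = (2, 4).

v_2 = (2, 4)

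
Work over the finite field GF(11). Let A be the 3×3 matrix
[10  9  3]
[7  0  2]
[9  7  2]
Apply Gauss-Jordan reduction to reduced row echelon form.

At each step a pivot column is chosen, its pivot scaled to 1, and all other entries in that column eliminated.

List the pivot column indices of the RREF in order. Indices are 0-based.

pivot(0,0)=10: scale R0 → (1, 2, 8)
  clear (1,0): R1 −= (7)R0 → (0, 8, 1)
  clear (2,0): R2 −= (9)R0 → (0, 0, 7)
pivot(1,1)=8: scale R1 → (0, 1, 7)
  clear (0,1): R0 −= (2)R1 → (1, 0, 5)
pivot(2,2)=7: scale R2 → (0, 0, 1)
  clear (0,2): R0 −= (5)R2 → (1, 0, 0)
  clear (1,2): R1 −= (7)R2 → (0, 1, 0)

pivot columns: 0, 1, 2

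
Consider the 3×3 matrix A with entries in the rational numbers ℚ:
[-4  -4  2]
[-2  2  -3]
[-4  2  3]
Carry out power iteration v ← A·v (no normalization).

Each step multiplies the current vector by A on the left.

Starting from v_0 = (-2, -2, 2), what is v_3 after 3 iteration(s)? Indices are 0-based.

v_3 = (348, 94, -206)

v_0 = (-2, -2, 2).
v_1 = A·v_0 = (20, -6, 10).
v_2 = A·v_1 = (-36, -82, -62).
v_3 = A·v_2 = (348, 94, -206).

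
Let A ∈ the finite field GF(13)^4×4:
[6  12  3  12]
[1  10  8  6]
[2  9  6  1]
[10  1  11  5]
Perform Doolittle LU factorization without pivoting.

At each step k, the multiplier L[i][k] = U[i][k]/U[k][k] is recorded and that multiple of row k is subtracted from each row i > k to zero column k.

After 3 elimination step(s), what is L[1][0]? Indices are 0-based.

Step 1: pivot at (0,0) is 6.
  row1 ← row1 − (11)·row0  ⇒  L[1][0]=11, U row1=(0, 8, 1, 4)
  row2 ← row2 − (9)·row0  ⇒  L[2][0]=9, U row2=(0, 5, 5, 10)
  row3 ← row3 − (6)·row0  ⇒  L[3][0]=6, U row3=(0, 7, 6, 11)
Step 2: pivot at (1,1) is 8.
  row2 ← row2 − (12)·row1  ⇒  L[2][1]=12, U row2=(0, 0, 6, 1)
  row3 ← row3 − (9)·row1  ⇒  L[3][1]=9, U row3=(0, 0, 10, 1)
Step 3: pivot at (2,2) is 6.
  row3 ← row3 − (6)·row2  ⇒  L[3][2]=6, U row3=(0, 0, 0, 8)

L[1][0] = 11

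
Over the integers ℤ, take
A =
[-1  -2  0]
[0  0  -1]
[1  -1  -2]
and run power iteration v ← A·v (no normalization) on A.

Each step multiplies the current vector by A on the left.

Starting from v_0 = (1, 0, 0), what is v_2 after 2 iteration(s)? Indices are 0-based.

v_2 = (1, -1, -3)

v_0 = (1, 0, 0).
v_1 = A·v_0 = (-1, 0, 1).
v_2 = A·v_1 = (1, -1, -3).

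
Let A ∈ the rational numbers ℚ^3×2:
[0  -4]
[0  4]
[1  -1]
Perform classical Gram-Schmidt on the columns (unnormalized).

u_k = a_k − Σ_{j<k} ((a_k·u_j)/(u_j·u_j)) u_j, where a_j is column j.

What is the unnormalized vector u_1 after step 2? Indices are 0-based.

Step 1: u_0 = a_0 = (0, 0, 1).
Step 2: u_1 = a_1 − (-1)·u_0 = (-4, 4, 0).

u_1 = (-4, 4, 0)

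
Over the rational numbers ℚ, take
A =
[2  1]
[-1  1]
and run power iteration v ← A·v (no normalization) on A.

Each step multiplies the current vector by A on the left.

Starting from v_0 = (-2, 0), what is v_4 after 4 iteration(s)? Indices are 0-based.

v_0 = (-2, 0).
v_1 = A·v_0 = (-4, 2).
v_2 = A·v_1 = (-6, 6).
v_3 = A·v_2 = (-6, 12).
v_4 = A·v_3 = (0, 18).

v_4 = (0, 18)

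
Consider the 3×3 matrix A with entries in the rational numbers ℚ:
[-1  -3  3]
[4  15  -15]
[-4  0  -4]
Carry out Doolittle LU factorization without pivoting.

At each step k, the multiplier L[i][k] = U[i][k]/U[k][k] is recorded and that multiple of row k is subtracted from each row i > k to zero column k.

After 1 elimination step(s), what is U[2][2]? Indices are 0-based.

U[2][2] = -16

[col 0] pivot -1
  R1 -= -4*R0 → (0, 3, -3)  (L[1][0] := -4)
  R2 -= 4*R0 → (0, 12, -16)  (L[2][0] := 4)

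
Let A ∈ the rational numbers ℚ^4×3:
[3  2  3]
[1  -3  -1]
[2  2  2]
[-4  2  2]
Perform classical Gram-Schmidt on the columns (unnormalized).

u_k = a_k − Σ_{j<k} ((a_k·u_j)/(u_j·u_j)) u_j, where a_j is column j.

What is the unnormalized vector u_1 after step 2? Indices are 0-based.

u_1 = (21/10, -89/30, 31/15, 28/15)

Step 1: u_0 = a_0 = (3, 1, 2, -4).
Step 2: u_1 = a_1 − (-1/30)·u_0 = (21/10, -89/30, 31/15, 28/15).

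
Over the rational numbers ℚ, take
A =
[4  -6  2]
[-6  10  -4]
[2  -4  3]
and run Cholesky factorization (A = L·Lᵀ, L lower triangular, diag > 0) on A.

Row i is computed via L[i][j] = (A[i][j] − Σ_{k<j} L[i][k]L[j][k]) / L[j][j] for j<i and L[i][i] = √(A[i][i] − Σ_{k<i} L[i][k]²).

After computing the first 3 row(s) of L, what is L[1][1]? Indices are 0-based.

L[1][1] = 1

Step 1: L[0][0] = √(4) = 2.
  L[1][0] = (-6) / L[0][0] = -3.
Step 2: L[1][1] = √(1) = 1.
  L[2][0] = (2) / L[0][0] = 1.
  L[2][1] = (-1) / L[1][1] = -1.
Step 3: L[2][2] = √(1) = 1.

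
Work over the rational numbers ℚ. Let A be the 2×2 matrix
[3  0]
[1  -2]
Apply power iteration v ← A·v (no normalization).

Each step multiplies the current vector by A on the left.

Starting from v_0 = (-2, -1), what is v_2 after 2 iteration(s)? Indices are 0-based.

v_0 = (-2, -1).
v_1 = A·v_0 = (-6, 0).
v_2 = A·v_1 = (-18, -6).

v_2 = (-18, -6)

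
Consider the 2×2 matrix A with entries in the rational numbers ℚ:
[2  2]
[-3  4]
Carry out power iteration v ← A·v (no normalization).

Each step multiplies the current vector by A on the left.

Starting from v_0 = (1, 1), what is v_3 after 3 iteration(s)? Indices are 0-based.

v_3 = (4, -62)

v_0 = (1, 1).
v_1 = A·v_0 = (4, 1).
v_2 = A·v_1 = (10, -8).
v_3 = A·v_2 = (4, -62).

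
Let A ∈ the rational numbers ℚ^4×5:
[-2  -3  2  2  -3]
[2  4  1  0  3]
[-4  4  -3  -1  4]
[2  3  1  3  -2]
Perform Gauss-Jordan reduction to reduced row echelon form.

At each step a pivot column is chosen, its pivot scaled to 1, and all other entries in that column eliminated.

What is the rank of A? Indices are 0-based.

rank = 4

step 1: normalize row 0 (÷-2) = (1, 3/2, -1, -1, 3/2)
  row 1: subtract 2×row0 = (0, 1, 3, 2, 0)
  row 2: subtract -4×row0 = (0, 10, -7, -5, 10)
  row 3: subtract 2×row0 = (0, 0, 3, 5, -5)
step 2: normalize row 1 (÷1) = (0, 1, 3, 2, 0)
  row 0: subtract 3/2×row1 = (1, 0, -11/2, -4, 3/2)
  row 2: subtract 10×row1 = (0, 0, -37, -25, 10)
step 3: normalize row 2 (÷-37) = (0, 0, 1, 25/37, -10/37)
  row 0: subtract -11/2×row2 = (1, 0, 0, -21/74, 1/74)
  row 1: subtract 3×row2 = (0, 1, 0, -1/37, 30/37)
  row 3: subtract 3×row2 = (0, 0, 0, 110/37, -155/37)
step 4: normalize row 3 (÷110/37) = (0, 0, 0, 1, -31/22)
  row 0: subtract -21/74×row3 = (1, 0, 0, 0, -17/44)
  row 1: subtract -1/37×row3 = (0, 1, 0, 0, 17/22)
  row 2: subtract 25/37×row3 = (0, 0, 1, 0, 15/22)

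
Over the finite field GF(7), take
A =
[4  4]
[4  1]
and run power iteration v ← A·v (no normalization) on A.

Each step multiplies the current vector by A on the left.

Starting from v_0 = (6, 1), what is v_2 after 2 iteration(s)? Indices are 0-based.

v_2 = (2, 4)

v_0 = (6, 1).
v_1 = A·v_0 = (0, 4).
v_2 = A·v_1 = (2, 4).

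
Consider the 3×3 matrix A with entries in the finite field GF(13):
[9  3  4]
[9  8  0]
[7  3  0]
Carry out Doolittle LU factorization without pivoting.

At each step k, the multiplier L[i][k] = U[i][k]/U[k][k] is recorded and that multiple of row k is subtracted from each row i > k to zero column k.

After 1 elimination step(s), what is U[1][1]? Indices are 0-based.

U[1][1] = 5

[col 0] pivot 9
  R1 -= 1*R0 → (0, 5, 9)  (L[1][0] := 1)
  R2 -= 8*R0 → (0, 5, 7)  (L[2][0] := 8)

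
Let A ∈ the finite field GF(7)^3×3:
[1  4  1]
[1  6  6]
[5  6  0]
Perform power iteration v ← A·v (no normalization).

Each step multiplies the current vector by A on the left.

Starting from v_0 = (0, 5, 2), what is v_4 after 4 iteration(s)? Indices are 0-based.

v_0 = (0, 5, 2).
v_1 = A·v_0 = (1, 0, 2).
v_2 = A·v_1 = (3, 6, 5).
v_3 = A·v_2 = (4, 6, 2).
v_4 = A·v_3 = (2, 3, 0).

v_4 = (2, 3, 0)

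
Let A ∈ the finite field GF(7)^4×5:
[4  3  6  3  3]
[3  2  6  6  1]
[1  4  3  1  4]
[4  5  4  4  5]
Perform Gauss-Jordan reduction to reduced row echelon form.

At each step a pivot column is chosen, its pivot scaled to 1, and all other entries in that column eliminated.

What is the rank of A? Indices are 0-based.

step 1: normalize row 0 (÷4) = (1, 6, 5, 6, 6)
  row 1: subtract 3×row0 = (0, 5, 5, 2, 4)
  row 2: subtract 1×row0 = (0, 5, 5, 2, 5)
  row 3: subtract 4×row0 = (0, 2, 5, 1, 2)
step 2: normalize row 1 (÷5) = (0, 1, 1, 6, 5)
  row 0: subtract 6×row1 = (1, 0, 6, 5, 4)
  row 2: subtract 5×row1 = (0, 0, 0, 0, 1)
  row 3: subtract 2×row1 = (0, 0, 3, 3, 6)
step 3: exchange rows 2,3
step 3: normalize row 2 (÷3) = (0, 0, 1, 1, 2)
  row 0: subtract 6×row2 = (1, 0, 0, 6, 6)
  row 1: subtract 1×row2 = (0, 1, 0, 5, 3)
skip col 3 (zero from row 3)
step 4: normalize row 3 (÷1) = (0, 0, 0, 0, 1)
  row 0: subtract 6×row3 = (1, 0, 0, 6, 0)
  row 1: subtract 3×row3 = (0, 1, 0, 5, 0)
  row 2: subtract 2×row3 = (0, 0, 1, 1, 0)

rank = 4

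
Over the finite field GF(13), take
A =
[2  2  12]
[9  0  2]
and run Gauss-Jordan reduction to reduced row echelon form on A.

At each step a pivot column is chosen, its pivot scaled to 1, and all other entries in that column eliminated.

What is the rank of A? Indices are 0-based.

pivot(0,0)=2: scale R0 → (1, 1, 6)
  clear (1,0): R1 −= (9)R0 → (0, 4, 0)
pivot(1,1)=4: scale R1 → (0, 1, 0)
  clear (0,1): R0 −= (1)R1 → (1, 0, 6)

rank = 2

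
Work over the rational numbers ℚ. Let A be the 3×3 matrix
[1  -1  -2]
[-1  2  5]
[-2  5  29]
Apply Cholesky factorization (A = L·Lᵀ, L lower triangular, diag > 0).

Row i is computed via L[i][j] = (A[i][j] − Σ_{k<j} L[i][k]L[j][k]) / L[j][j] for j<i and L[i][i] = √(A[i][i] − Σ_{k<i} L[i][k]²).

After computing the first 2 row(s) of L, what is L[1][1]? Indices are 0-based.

L[1][1] = 1

Step 1: L[0][0] = √(1) = 1.
  L[1][0] = (-1) / L[0][0] = -1.
Step 2: L[1][1] = √(1) = 1.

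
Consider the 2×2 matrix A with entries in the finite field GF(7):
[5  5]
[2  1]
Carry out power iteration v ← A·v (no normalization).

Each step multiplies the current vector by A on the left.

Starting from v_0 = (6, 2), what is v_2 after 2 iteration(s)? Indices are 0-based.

v_2 = (4, 3)

v_0 = (6, 2).
v_1 = A·v_0 = (5, 0).
v_2 = A·v_1 = (4, 3).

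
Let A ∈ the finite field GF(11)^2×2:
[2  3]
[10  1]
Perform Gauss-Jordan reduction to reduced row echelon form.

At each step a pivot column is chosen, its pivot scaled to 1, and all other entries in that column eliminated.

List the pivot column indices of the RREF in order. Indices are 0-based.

pivot columns: 0, 1

pivot(0,0)=2: scale R0 → (1, 7)
  clear (1,0): R1 −= (10)R0 → (0, 8)
pivot(1,1)=8: scale R1 → (0, 1)
  clear (0,1): R0 −= (7)R1 → (1, 0)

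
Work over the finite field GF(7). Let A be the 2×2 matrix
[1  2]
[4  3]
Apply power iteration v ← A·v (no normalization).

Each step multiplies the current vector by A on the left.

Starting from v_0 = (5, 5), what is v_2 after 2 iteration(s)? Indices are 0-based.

v_0 = (5, 5).
v_1 = A·v_0 = (1, 0).
v_2 = A·v_1 = (1, 4).

v_2 = (1, 4)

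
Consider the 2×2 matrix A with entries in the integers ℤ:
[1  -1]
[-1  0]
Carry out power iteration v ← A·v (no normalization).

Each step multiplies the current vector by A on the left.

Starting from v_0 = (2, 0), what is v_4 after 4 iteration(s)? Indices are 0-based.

v_4 = (10, -6)

v_0 = (2, 0).
v_1 = A·v_0 = (2, -2).
v_2 = A·v_1 = (4, -2).
v_3 = A·v_2 = (6, -4).
v_4 = A·v_3 = (10, -6).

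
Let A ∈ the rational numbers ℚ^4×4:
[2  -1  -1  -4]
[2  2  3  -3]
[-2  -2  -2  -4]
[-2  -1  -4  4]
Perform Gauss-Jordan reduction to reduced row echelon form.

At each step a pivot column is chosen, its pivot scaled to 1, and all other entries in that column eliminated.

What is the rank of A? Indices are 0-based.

pivot(0,0)=2: scale R0 → (1, -1/2, -1/2, -2)
  clear (1,0): R1 −= (2)R0 → (0, 3, 4, 1)
  clear (2,0): R2 −= (-2)R0 → (0, -3, -3, -8)
  clear (3,0): R3 −= (-2)R0 → (0, -2, -5, 0)
pivot(1,1)=3: scale R1 → (0, 1, 4/3, 1/3)
  clear (0,1): R0 −= (-1/2)R1 → (1, 0, 1/6, -11/6)
  clear (2,1): R2 −= (-3)R1 → (0, 0, 1, -7)
  clear (3,1): R3 −= (-2)R1 → (0, 0, -7/3, 2/3)
pivot(2,2)=1: scale R2 → (0, 0, 1, -7)
  clear (0,2): R0 −= (1/6)R2 → (1, 0, 0, -2/3)
  clear (1,2): R1 −= (4/3)R2 → (0, 1, 0, 29/3)
  clear (3,2): R3 −= (-7/3)R2 → (0, 0, 0, -47/3)
pivot(3,3)=-47/3: scale R3 → (0, 0, 0, 1)
  clear (0,3): R0 −= (-2/3)R3 → (1, 0, 0, 0)
  clear (1,3): R1 −= (29/3)R3 → (0, 1, 0, 0)
  clear (2,3): R2 −= (-7)R3 → (0, 0, 1, 0)

rank = 4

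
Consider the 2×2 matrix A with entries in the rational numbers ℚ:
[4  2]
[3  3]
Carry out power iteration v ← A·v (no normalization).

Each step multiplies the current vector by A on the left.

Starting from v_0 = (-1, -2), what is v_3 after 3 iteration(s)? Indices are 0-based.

v_0 = (-1, -2).
v_1 = A·v_0 = (-8, -9).
v_2 = A·v_1 = (-50, -51).
v_3 = A·v_2 = (-302, -303).

v_3 = (-302, -303)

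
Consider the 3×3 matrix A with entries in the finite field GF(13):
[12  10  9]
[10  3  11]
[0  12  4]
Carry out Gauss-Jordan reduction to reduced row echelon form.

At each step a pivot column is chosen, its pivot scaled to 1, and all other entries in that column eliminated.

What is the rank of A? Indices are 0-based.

step 1: normalize row 0 (÷12) = (1, 3, 4)
  row 1: subtract 10×row0 = (0, 12, 10)
step 2: normalize row 1 (÷12) = (0, 1, 3)
  row 0: subtract 3×row1 = (1, 0, 8)
  row 2: subtract 12×row1 = (0, 0, 7)
step 3: normalize row 2 (÷7) = (0, 0, 1)
  row 0: subtract 8×row2 = (1, 0, 0)
  row 1: subtract 3×row2 = (0, 1, 0)

rank = 3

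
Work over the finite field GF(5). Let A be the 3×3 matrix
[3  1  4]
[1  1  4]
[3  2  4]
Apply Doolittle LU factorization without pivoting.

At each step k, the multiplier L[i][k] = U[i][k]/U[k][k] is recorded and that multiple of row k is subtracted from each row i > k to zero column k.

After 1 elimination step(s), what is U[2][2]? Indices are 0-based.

U[2][2] = 0

Step 1: pivot at (0,0) is 3.
  row1 ← row1 − (2)·row0  ⇒  L[1][0]=2, U row1=(0, 4, 1)
  row2 ← row2 − (1)·row0  ⇒  L[2][0]=1, U row2=(0, 1, 0)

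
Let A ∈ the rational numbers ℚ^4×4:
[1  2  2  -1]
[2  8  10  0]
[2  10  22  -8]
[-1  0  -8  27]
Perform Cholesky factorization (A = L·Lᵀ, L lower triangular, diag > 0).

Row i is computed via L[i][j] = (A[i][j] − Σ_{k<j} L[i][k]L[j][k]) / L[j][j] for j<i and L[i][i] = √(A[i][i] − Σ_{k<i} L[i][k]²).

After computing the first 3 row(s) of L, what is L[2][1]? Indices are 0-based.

Step 1: L[0][0] = √(1) = 1.
  L[1][0] = (2) / L[0][0] = 2.
Step 2: L[1][1] = √(4) = 2.
  L[2][0] = (2) / L[0][0] = 2.
  L[2][1] = (6) / L[1][1] = 3.
Step 3: L[2][2] = √(9) = 3.

L[2][1] = 3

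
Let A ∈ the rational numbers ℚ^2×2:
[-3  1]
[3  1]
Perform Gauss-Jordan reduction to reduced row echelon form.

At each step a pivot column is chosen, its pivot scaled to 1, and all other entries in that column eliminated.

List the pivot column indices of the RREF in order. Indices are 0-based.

pivot columns: 0, 1

step 1: normalize row 0 (÷-3) = (1, -1/3)
  row 1: subtract 3×row0 = (0, 2)
step 2: normalize row 1 (÷2) = (0, 1)
  row 0: subtract -1/3×row1 = (1, 0)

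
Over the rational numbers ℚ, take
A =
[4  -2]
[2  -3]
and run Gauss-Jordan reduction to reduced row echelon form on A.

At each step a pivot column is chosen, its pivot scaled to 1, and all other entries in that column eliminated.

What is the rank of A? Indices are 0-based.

rank = 2

pivot(0,0)=4: scale R0 → (1, -1/2)
  clear (1,0): R1 −= (2)R0 → (0, -2)
pivot(1,1)=-2: scale R1 → (0, 1)
  clear (0,1): R0 −= (-1/2)R1 → (1, 0)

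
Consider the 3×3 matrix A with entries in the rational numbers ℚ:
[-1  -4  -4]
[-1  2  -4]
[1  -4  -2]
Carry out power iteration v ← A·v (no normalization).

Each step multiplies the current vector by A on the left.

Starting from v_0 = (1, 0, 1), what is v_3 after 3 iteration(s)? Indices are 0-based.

v_0 = (1, 0, 1).
v_1 = A·v_0 = (-5, -5, -1).
v_2 = A·v_1 = (29, -1, 17).
v_3 = A·v_2 = (-93, -99, -1).

v_3 = (-93, -99, -1)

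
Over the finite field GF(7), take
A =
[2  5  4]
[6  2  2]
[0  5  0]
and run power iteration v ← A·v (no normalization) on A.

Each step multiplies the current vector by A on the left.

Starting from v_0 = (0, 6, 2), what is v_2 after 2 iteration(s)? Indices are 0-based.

v_2 = (3, 5, 3)

v_0 = (0, 6, 2).
v_1 = A·v_0 = (3, 2, 2).
v_2 = A·v_1 = (3, 5, 3).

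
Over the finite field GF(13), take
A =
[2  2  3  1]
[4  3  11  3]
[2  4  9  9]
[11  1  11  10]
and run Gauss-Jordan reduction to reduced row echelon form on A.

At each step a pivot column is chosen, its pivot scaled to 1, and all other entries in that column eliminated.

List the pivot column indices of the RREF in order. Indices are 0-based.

pivot columns: 0, 1, 2, 3

pivot(0,0)=2: scale R0 → (1, 1, 8, 7)
  clear (1,0): R1 −= (4)R0 → (0, 12, 5, 1)
  clear (2,0): R2 −= (2)R0 → (0, 2, 6, 8)
  clear (3,0): R3 −= (11)R0 → (0, 3, 1, 11)
pivot(1,1)=12: scale R1 → (0, 1, 8, 12)
  clear (0,1): R0 −= (1)R1 → (1, 0, 0, 8)
  clear (2,1): R2 −= (2)R1 → (0, 0, 3, 10)
  clear (3,1): R3 −= (3)R1 → (0, 0, 3, 1)
pivot(2,2)=3: scale R2 → (0, 0, 1, 12)
  clear (1,2): R1 −= (8)R2 → (0, 1, 0, 7)
  clear (3,2): R3 −= (3)R2 → (0, 0, 0, 4)
pivot(3,3)=4: scale R3 → (0, 0, 0, 1)
  clear (0,3): R0 −= (8)R3 → (1, 0, 0, 0)
  clear (1,3): R1 −= (7)R3 → (0, 1, 0, 0)
  clear (2,3): R2 −= (12)R3 → (0, 0, 1, 0)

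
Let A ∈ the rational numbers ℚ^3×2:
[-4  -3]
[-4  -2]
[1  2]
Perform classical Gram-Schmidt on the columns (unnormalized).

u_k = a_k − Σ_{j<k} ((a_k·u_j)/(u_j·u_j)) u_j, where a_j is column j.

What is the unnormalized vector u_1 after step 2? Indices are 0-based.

u_1 = (-1/3, 2/3, 4/3)

Step 1: u_0 = a_0 = (-4, -4, 1).
Step 2: u_1 = a_1 − (2/3)·u_0 = (-1/3, 2/3, 4/3).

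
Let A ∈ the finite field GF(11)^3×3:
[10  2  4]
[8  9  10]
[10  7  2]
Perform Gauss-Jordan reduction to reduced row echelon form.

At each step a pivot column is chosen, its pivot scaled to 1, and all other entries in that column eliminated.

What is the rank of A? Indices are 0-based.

[1] R0 /= 10  ⇒  (1, 9, 7)
     R1 -= 8·R0  ⇒  (0, 3, 9)
     R2 -= 10·R0  ⇒  (0, 5, 9)
[2] R1 /= 3  ⇒  (0, 1, 3)
     R0 -= 9·R1  ⇒  (1, 0, 2)
     R2 -= 5·R1  ⇒  (0, 0, 5)
[3] R2 /= 5  ⇒  (0, 0, 1)
     R0 -= 2·R2  ⇒  (1, 0, 0)
     R1 -= 3·R2  ⇒  (0, 1, 0)

rank = 3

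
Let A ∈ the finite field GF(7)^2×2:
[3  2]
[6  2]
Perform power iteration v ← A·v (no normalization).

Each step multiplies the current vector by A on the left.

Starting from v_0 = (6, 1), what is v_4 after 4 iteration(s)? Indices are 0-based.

v_4 = (0, 6)

v_0 = (6, 1).
v_1 = A·v_0 = (6, 3).
v_2 = A·v_1 = (3, 0).
v_3 = A·v_2 = (2, 4).
v_4 = A·v_3 = (0, 6).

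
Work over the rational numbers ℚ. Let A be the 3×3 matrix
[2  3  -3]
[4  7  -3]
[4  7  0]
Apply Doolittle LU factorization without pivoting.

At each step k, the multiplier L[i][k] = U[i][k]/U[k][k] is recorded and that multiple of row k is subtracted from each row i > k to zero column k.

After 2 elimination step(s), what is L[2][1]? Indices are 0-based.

k=0: U[0][0]=2
  eliminate (1,0): mult=2, new row 1: (0, 1, 3); set L[1][0]=2
  eliminate (2,0): mult=2, new row 2: (0, 1, 6); set L[2][0]=2
k=1: U[1][1]=1
  eliminate (2,1): mult=1, new row 2: (0, 0, 3); set L[2][1]=1

L[2][1] = 1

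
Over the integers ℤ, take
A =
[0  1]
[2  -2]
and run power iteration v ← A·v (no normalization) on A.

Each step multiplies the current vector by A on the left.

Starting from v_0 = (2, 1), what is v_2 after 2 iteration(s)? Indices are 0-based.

v_0 = (2, 1).
v_1 = A·v_0 = (1, 2).
v_2 = A·v_1 = (2, -2).

v_2 = (2, -2)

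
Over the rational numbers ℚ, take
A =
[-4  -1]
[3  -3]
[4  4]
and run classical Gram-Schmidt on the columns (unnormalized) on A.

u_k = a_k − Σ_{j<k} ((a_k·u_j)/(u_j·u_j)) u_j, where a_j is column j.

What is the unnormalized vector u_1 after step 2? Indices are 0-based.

Step 1: u_0 = a_0 = (-4, 3, 4).
Step 2: u_1 = a_1 − (11/41)·u_0 = (3/41, -156/41, 120/41).

u_1 = (3/41, -156/41, 120/41)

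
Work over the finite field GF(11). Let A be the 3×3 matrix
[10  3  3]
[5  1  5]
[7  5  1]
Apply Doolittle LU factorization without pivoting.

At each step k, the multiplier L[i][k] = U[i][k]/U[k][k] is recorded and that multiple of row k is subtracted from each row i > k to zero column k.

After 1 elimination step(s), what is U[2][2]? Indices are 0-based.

U[2][2] = 0

[col 0] pivot 10
  R1 -= 6*R0 → (0, 5, 9)  (L[1][0] := 6)
  R2 -= 4*R0 → (0, 4, 0)  (L[2][0] := 4)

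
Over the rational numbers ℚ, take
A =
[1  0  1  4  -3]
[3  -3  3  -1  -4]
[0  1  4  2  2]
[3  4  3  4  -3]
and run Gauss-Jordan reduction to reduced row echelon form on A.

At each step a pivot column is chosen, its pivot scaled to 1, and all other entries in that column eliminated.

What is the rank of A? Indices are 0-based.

step 1: normalize row 0 (÷1) = (1, 0, 1, 4, -3)
  row 1: subtract 3×row0 = (0, -3, 0, -13, 5)
  row 3: subtract 3×row0 = (0, 4, 0, -8, 6)
step 2: normalize row 1 (÷-3) = (0, 1, 0, 13/3, -5/3)
  row 2: subtract 1×row1 = (0, 0, 4, -7/3, 11/3)
  row 3: subtract 4×row1 = (0, 0, 0, -76/3, 38/3)
step 3: normalize row 2 (÷4) = (0, 0, 1, -7/12, 11/12)
  row 0: subtract 1×row2 = (1, 0, 0, 55/12, -47/12)
step 4: normalize row 3 (÷-76/3) = (0, 0, 0, 1, -1/2)
  row 0: subtract 55/12×row3 = (1, 0, 0, 0, -13/8)
  row 1: subtract 13/3×row3 = (0, 1, 0, 0, 1/2)
  row 2: subtract -7/12×row3 = (0, 0, 1, 0, 5/8)

rank = 4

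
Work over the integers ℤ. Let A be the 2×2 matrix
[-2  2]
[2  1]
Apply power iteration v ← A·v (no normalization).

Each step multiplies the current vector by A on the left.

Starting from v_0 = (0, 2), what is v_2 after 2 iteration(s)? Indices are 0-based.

v_0 = (0, 2).
v_1 = A·v_0 = (4, 2).
v_2 = A·v_1 = (-4, 10).

v_2 = (-4, 10)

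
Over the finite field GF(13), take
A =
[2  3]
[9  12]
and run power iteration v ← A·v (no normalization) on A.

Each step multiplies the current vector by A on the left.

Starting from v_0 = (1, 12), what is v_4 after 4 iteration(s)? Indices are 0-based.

v_4 = (5, 6)

v_0 = (1, 12).
v_1 = A·v_0 = (12, 10).
v_2 = A·v_1 = (2, 7).
v_3 = A·v_2 = (12, 11).
v_4 = A·v_3 = (5, 6).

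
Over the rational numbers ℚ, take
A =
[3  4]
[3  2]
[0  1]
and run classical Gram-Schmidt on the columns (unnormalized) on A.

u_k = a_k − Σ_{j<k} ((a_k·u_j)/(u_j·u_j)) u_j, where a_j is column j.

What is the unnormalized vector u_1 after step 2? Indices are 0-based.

Step 1: u_0 = a_0 = (3, 3, 0).
Step 2: u_1 = a_1 − (1)·u_0 = (1, -1, 1).

u_1 = (1, -1, 1)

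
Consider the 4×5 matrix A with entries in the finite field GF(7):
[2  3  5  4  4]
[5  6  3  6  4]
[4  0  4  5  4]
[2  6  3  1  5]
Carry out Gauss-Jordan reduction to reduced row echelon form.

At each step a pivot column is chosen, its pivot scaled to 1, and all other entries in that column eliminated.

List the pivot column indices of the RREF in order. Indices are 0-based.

step 1: normalize row 0 (÷2) = (1, 5, 6, 2, 2)
  row 1: subtract 5×row0 = (0, 2, 1, 3, 1)
  row 2: subtract 4×row0 = (0, 1, 1, 4, 3)
  row 3: subtract 2×row0 = (0, 3, 5, 4, 1)
step 2: normalize row 1 (÷2) = (0, 1, 4, 5, 4)
  row 0: subtract 5×row1 = (1, 0, 0, 5, 3)
  row 2: subtract 1×row1 = (0, 0, 4, 6, 6)
  row 3: subtract 3×row1 = (0, 0, 0, 3, 3)
step 3: normalize row 2 (÷4) = (0, 0, 1, 5, 5)
  row 1: subtract 4×row2 = (0, 1, 0, 6, 5)
step 4: normalize row 3 (÷3) = (0, 0, 0, 1, 1)
  row 0: subtract 5×row3 = (1, 0, 0, 0, 5)
  row 1: subtract 6×row3 = (0, 1, 0, 0, 6)
  row 2: subtract 5×row3 = (0, 0, 1, 0, 0)

pivot columns: 0, 1, 2, 3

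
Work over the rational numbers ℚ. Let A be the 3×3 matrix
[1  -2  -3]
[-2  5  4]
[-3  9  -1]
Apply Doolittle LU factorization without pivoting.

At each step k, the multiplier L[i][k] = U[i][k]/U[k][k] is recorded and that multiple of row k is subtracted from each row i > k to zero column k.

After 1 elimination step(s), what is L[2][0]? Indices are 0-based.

L[2][0] = -3

[col 0] pivot 1
  R1 -= -2*R0 → (0, 1, -2)  (L[1][0] := -2)
  R2 -= -3*R0 → (0, 3, -10)  (L[2][0] := -3)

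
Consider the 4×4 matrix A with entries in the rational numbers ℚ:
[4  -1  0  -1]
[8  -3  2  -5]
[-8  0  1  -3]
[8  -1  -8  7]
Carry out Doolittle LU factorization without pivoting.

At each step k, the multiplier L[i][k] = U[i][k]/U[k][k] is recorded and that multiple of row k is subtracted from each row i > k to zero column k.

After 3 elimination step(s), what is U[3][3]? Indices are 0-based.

[col 0] pivot 4
  R1 -= 2*R0 → (0, -1, 2, -3)  (L[1][0] := 2)
  R2 -= -2*R0 → (0, -2, 1, -5)  (L[2][0] := -2)
  R3 -= 2*R0 → (0, 1, -8, 9)  (L[3][0] := 2)
[col 1] pivot -1
  R2 -= 2*R1 → (0, 0, -3, 1)  (L[2][1] := 2)
  R3 -= -1*R1 → (0, 0, -6, 6)  (L[3][1] := -1)
[col 2] pivot -3
  R3 -= 2*R2 → (0, 0, 0, 4)  (L[3][2] := 2)

U[3][3] = 4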